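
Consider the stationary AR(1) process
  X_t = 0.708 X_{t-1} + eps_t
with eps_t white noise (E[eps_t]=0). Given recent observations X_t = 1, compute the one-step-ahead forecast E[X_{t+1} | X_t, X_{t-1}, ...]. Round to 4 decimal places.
E[X_{t+1} \mid \mathcal F_t] = 0.7080

For an AR(p) model X_t = c + sum_i phi_i X_{t-i} + eps_t, the
one-step-ahead conditional mean is
  E[X_{t+1} | X_t, ...] = c + sum_i phi_i X_{t+1-i}.
Substitute known values:
  E[X_{t+1} | ...] = (0.708) * (1)
                   = 0.7080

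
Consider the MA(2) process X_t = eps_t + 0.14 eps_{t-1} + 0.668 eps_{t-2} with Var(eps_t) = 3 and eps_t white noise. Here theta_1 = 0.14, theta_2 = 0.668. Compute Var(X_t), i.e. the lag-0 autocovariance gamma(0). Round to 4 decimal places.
\gamma(0) = 4.3975

For an MA(q) process X_t = eps_t + sum_i theta_i eps_{t-i} with
Var(eps_t) = sigma^2, the variance is
  gamma(0) = sigma^2 * (1 + sum_i theta_i^2).
  sum_i theta_i^2 = (0.14)^2 + (0.668)^2 = 0.0196 + 0.446224 = 0.465824.
  gamma(0) = 3 * (1 + 0.465824) = 3 * 1.465824 = 4.397472, which rounds to 4.3975.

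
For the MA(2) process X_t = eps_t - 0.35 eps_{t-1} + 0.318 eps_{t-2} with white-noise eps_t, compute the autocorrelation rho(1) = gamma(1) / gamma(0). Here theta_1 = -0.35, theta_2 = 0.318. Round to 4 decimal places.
\rho(1) = -0.3770

For an MA(q) process with theta_0 = 1, the autocovariance is
  gamma(k) = sigma^2 * sum_{i=0..q-k} theta_i * theta_{i+k},
and rho(k) = gamma(k) / gamma(0). Sigma^2 cancels.
  numerator   = (1)*(-0.35) + (-0.35)*(0.318) = -0.4613.
  denominator = (1)^2 + (-0.35)^2 + (0.318)^2 = 1.223624.
  rho(1) = -0.4613 / 1.223624 = -0.3770.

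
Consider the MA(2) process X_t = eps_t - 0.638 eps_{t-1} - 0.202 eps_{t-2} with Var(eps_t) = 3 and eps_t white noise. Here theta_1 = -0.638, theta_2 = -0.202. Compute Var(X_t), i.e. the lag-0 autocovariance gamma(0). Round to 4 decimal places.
\gamma(0) = 4.3435

For an MA(q) process X_t = eps_t + sum_i theta_i eps_{t-i} with
Var(eps_t) = sigma^2, the variance is
  gamma(0) = sigma^2 * (1 + sum_i theta_i^2).
  sum_i theta_i^2 = (-0.638)^2 + (-0.202)^2 = 0.407044 + 0.040804 = 0.447848.
  gamma(0) = 3 * (1 + 0.447848) = 3 * 1.447848 = 4.343544, which rounds to 4.3435.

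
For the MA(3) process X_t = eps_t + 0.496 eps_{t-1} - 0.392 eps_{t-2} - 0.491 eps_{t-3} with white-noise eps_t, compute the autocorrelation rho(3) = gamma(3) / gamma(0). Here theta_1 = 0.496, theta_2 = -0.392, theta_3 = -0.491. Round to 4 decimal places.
\rho(3) = -0.2993

For an MA(q) process with theta_0 = 1, the autocovariance is
  gamma(k) = sigma^2 * sum_{i=0..q-k} theta_i * theta_{i+k},
and rho(k) = gamma(k) / gamma(0). Sigma^2 cancels.
  numerator   = (1)*(-0.491) = -0.491.
  denominator = (1)^2 + (0.496)^2 + (-0.392)^2 + (-0.491)^2 = 1.640761.
  rho(3) = -0.491 / 1.640761 = -0.2993.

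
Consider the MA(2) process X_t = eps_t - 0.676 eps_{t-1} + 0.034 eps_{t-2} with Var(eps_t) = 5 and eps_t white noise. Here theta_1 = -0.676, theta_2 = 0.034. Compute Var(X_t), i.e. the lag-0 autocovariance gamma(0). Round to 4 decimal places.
\gamma(0) = 7.2907

For an MA(q) process X_t = eps_t + sum_i theta_i eps_{t-i} with
Var(eps_t) = sigma^2, the variance is
  gamma(0) = sigma^2 * (1 + sum_i theta_i^2).
  sum_i theta_i^2 = (-0.676)^2 + (0.034)^2 = 0.456976 + 0.001156 = 0.458132.
  gamma(0) = 5 * (1 + 0.458132) = 5 * 1.458132 = 7.29066, which rounds to 7.2907.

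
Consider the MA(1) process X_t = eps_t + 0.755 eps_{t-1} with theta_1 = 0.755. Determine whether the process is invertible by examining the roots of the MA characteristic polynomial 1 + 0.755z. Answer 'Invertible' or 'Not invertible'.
\text{Invertible}

The MA(q) characteristic polynomial is P(z) = 1 + 0.755z.
Invertibility requires all roots to lie outside the unit circle, i.e. |z| > 1 for every root.
This is linear in z: 1 + (0.755) z = 0  =>  z = -1/(0.755) = -1.324503,  |z| = 1.324503.
Moduli of all roots: 1.3245.
All moduli strictly greater than 1? Yes.
Verdict: Invertible.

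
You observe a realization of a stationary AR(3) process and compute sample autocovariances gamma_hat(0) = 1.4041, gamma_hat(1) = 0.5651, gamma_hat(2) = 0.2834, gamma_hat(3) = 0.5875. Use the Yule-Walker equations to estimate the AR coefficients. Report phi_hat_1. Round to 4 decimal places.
\hat\phi_{1} = 0.3650

The Yule-Walker equations for an AR(p) process read, in matrix form,
  Gamma_p phi = r_p,   with   (Gamma_p)_{ij} = gamma(|i - j|),
                       (r_p)_i = gamma(i),   i,j = 1..p.
Substitute the sample gammas (Toeplitz matrix and right-hand side of size 3):
  Gamma_p = [[1.4041, 0.5651, 0.2834], [0.5651, 1.4041, 0.5651], [0.2834, 0.5651, 1.4041]]
  r_p     = [0.5651, 0.2834, 0.5875]
Written out (R1..R3):
  (R1) 1.4041 phi_1 + 0.5651 phi_2 + 0.2834 phi_3 = 0.5651
  (R2) 0.5651 phi_1 + 1.4041 phi_2 + 0.5651 phi_3 = 0.2834
  (R3) 0.2834 phi_1 + 0.5651 phi_2 + 1.4041 phi_3 = 0.5875
Gaussian elimination:
  R2 <- R2 - (0.5651/1.4041) R1 = R2 - (0.402464) R1:  1.176667 phi_2 + 0.451042 phi_3 = 0.055967
  R3 <- R3 - (0.2834/1.4041) R1 = R3 - (0.201837) R1:  0.451042 phi_2 + 1.346899 phi_3 = 0.473442
  R3 <- R3 - (0.451042/1.176667) R2 = R3 - (0.383321) R2:  1.174005 phi_3 = 0.451988
Back-substitution:
  phi_hat_3 = 0.451988 / 1.174005 = 0.384997
  phi_hat_2 = (0.055967 - (0.451042)(0.384997)) / 1.176667 = -0.100013
  phi_hat_1 = (0.5651 - (0.5651)(-0.100013) - (0.2834)(0.384997)) / 1.4041 = 0.365009
So phi_hat = [0.3650, -0.1000, 0.3850].
Therefore phi_hat_1 = 0.3650.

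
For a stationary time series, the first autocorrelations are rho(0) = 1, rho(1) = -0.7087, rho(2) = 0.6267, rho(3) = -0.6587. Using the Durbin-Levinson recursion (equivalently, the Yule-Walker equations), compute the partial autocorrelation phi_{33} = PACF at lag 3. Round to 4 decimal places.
\phi_{33} = -0.3181

The PACF at lag k is phi_{kk}, the last component of the solution
to the Yule-Walker system G_k phi = r_k where
  (G_k)_{ij} = rho(|i - j|), (r_k)_i = rho(i), i,j = 1..k.
Equivalently, Durbin-Levinson gives phi_{kk} iteratively:
  phi_{11} = rho(1)
  phi_{kk} = [rho(k) - sum_{j=1..k-1} phi_{k-1,j} rho(k-j)]
            / [1 - sum_{j=1..k-1} phi_{k-1,j} rho(j)],
  phi_{k,j} = phi_{k-1,j} - phi_{kk} phi_{k-1,k-j},  j = 1..k-1.
Step k = 1:
  phi_11 = rho(1) = -0.7087.
Step k = 2:
  phi_22 = [rho(2) - phi_11 rho(1)] / [1 - phi_11 rho(1)] = [0.6267 - (-0.7087)(-0.7087)] / [1 - (-0.7087)(-0.7087)]
         = 0.12444431 / 0.49774431 = 0.250017.
  Update: phi_21 = phi_11 - phi_22 phi_11 = -0.7087 - (0.250017)(-0.7087) = -0.531513.
Step k = 3:
  phi_33 = [rho(3) - phi_21 rho(2) - phi_22 rho(1)] / [1 - phi_21 rho(1) - phi_22 rho(2)]
    numerator   = -0.6587 - (-0.531513)(0.6267) - (0.250017)(-0.7087) = -0.14841391
    denominator = 1 - (-0.531513)(-0.7087) - (0.250017)(0.6267) = 0.46663117
  phi_33 = -0.14841391 / 0.46663117 = -0.3181.
Therefore phi_{33} = -0.3181.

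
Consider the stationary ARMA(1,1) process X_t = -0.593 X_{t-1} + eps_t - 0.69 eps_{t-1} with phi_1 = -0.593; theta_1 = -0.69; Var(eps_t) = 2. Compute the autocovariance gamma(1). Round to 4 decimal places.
\gamma(1) = -5.5771

Multiply the model equation by X_{t-k} and take expectations. With theta_0 = psi_0 = 1 and psi_j the MA(infinity) weights, this gives
  gamma(k) - sum_i phi_i gamma(k-i) = c_k,
  c_k = sigma^2 * sum_{j=k..q} theta_j psi_{j-k}   (c_k = 0 for k > q),
using gamma(-m) = gamma(m).
psi-weights needed (psi_j = theta_j + sum_i phi_i psi_{j-i}):
  psi_1 = theta_1 + phi_1 = -0.69 + (-0.593) = -1.283
Right-hand sides:
  c_0 = sigma^2 (1 + theta_1 psi_1) = 2 * (1 + (-0.69)(-1.283)) = 2 * 1.88527 = 3.77054
  c_1 = sigma^2 theta_1 = 2 * (-0.69) = -1.38
  c_2 = 0
Equations for k = 0 and k = 1 (AR order 1):
  gamma(0) = phi_1 gamma(1) + c_0
  gamma(1) = phi_1 gamma(0) + c_1
Substituting the second into the first: gamma(0) (1 - phi_1^2) = c_0 + phi_1 c_1, so
  gamma(0) = (c_0 + phi_1 c_1) / (1 - phi_1^2) = (3.77054 + (-0.593)(-1.38)) / (1 - (-0.593)^2) = 4.58888 / 0.648351 = 7.077771.
  gamma(1) = phi_1 gamma(0) + c_1 = (-0.593)(7.077771) + (-1.38) = -5.577118.
Therefore gamma(1) = -5.5771 (to 4 decimal places).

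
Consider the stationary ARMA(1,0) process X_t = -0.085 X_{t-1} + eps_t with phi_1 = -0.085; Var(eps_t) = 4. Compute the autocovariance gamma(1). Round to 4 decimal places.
\gamma(1) = -0.3425

Multiply the model equation by X_{t-k} and take expectations. With theta_0 = psi_0 = 1 and psi_j the MA(infinity) weights, this gives
  gamma(k) - sum_i phi_i gamma(k-i) = c_k,
  c_k = sigma^2 * sum_{j=k..q} theta_j psi_{j-k}   (c_k = 0 for k > q),
using gamma(-m) = gamma(m).
Pure AR (q = 0): c_0 = sigma^2 = 4, c_k = 0 for k >= 1.
Equations for k = 0 and k = 1 (AR order 1):
  gamma(0) = phi_1 gamma(1) + c_0
  gamma(1) = phi_1 gamma(0) + c_1
Substituting the second into the first: gamma(0) (1 - phi_1^2) = c_0 + phi_1 c_1, so
  gamma(0) = c_0 / (1 - phi_1^2) = 4 / (1 - (-0.085)^2) = 4 / 0.992775 = 4.02911.
  gamma(1) = phi_1 gamma(0) = (-0.085)(4.02911) = -0.342474.
Therefore gamma(1) = -0.3425 (to 4 decimal places).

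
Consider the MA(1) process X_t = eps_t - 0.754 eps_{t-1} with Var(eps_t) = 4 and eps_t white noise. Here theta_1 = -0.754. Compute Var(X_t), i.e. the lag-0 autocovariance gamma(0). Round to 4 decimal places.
\gamma(0) = 6.2741

For an MA(q) process X_t = eps_t + sum_i theta_i eps_{t-i} with
Var(eps_t) = sigma^2, the variance is
  gamma(0) = sigma^2 * (1 + sum_i theta_i^2).
  sum_i theta_i^2 = (-0.754)^2 = 0.568516.
  gamma(0) = 4 * (1 + 0.568516) = 4 * 1.568516 = 6.274064, which rounds to 6.2741.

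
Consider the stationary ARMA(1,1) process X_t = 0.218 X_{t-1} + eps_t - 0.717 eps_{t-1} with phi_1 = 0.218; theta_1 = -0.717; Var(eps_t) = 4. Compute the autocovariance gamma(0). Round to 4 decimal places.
\gamma(0) = 5.0457

Multiply the model equation by X_{t-k} and take expectations. With theta_0 = psi_0 = 1 and psi_j the MA(infinity) weights, this gives
  gamma(k) - sum_i phi_i gamma(k-i) = c_k,
  c_k = sigma^2 * sum_{j=k..q} theta_j psi_{j-k}   (c_k = 0 for k > q),
using gamma(-m) = gamma(m).
psi-weights needed (psi_j = theta_j + sum_i phi_i psi_{j-i}):
  psi_1 = theta_1 + phi_1 = -0.717 + (0.218) = -0.499
Right-hand sides:
  c_0 = sigma^2 (1 + theta_1 psi_1) = 4 * (1 + (-0.717)(-0.499)) = 4 * 1.357783 = 5.431132
  c_1 = sigma^2 theta_1 = 4 * (-0.717) = -2.868
  c_2 = 0
Equations for k = 0 and k = 1 (AR order 1):
  gamma(0) = phi_1 gamma(1) + c_0
  gamma(1) = phi_1 gamma(0) + c_1
Substituting the second into the first: gamma(0) (1 - phi_1^2) = c_0 + phi_1 c_1, so
  gamma(0) = (c_0 + phi_1 c_1) / (1 - phi_1^2) = (5.431132 + (0.218)(-2.868)) / (1 - (0.218)^2) = 4.805908 / 0.952476 = 5.0457.
Therefore gamma(0) = 5.0457 (to 4 decimal places).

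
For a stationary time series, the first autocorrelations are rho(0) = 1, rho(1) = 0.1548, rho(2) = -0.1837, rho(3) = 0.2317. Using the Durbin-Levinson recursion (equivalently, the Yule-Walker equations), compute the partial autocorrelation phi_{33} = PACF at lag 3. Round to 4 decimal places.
\phi_{33} = 0.3210

The PACF at lag k is phi_{kk}, the last component of the solution
to the Yule-Walker system G_k phi = r_k where
  (G_k)_{ij} = rho(|i - j|), (r_k)_i = rho(i), i,j = 1..k.
Equivalently, Durbin-Levinson gives phi_{kk} iteratively:
  phi_{11} = rho(1)
  phi_{kk} = [rho(k) - sum_{j=1..k-1} phi_{k-1,j} rho(k-j)]
            / [1 - sum_{j=1..k-1} phi_{k-1,j} rho(j)],
  phi_{k,j} = phi_{k-1,j} - phi_{kk} phi_{k-1,k-j},  j = 1..k-1.
Step k = 1:
  phi_11 = rho(1) = 0.1548.
Step k = 2:
  phi_22 = [rho(2) - phi_11 rho(1)] / [1 - phi_11 rho(1)] = [-0.1837 - (0.1548)(0.1548)] / [1 - (0.1548)(0.1548)]
         = -0.20766304 / 0.97603696 = -0.212761.
  Update: phi_21 = phi_11 - phi_22 phi_11 = 0.1548 - (-0.212761)(0.1548) = 0.187735.
Step k = 3:
  phi_33 = [rho(3) - phi_21 rho(2) - phi_22 rho(1)] / [1 - phi_21 rho(1) - phi_22 rho(2)]
    numerator   = 0.2317 - (0.187735)(-0.1837) - (-0.212761)(0.1548) = 0.29912248
    denominator = 1 - (0.187735)(0.1548) - (-0.212761)(-0.1837) = 0.93185427
  phi_33 = 0.29912248 / 0.93185427 = 0.321.
Therefore phi_{33} = 0.3210.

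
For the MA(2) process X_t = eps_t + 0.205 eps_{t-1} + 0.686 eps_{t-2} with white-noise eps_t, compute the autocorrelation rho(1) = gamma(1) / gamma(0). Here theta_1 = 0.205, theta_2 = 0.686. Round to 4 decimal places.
\rho(1) = 0.2285

For an MA(q) process with theta_0 = 1, the autocovariance is
  gamma(k) = sigma^2 * sum_{i=0..q-k} theta_i * theta_{i+k},
and rho(k) = gamma(k) / gamma(0). Sigma^2 cancels.
  numerator   = (1)*(0.205) + (0.205)*(0.686) = 0.34563.
  denominator = (1)^2 + (0.205)^2 + (0.686)^2 = 1.512621.
  rho(1) = 0.34563 / 1.512621 = 0.2285.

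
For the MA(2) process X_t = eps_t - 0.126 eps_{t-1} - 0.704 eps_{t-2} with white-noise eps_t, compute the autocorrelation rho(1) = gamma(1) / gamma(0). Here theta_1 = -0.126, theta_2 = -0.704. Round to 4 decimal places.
\rho(1) = -0.0247

For an MA(q) process with theta_0 = 1, the autocovariance is
  gamma(k) = sigma^2 * sum_{i=0..q-k} theta_i * theta_{i+k},
and rho(k) = gamma(k) / gamma(0). Sigma^2 cancels.
  numerator   = (1)*(-0.126) + (-0.126)*(-0.704) = -0.037296.
  denominator = (1)^2 + (-0.126)^2 + (-0.704)^2 = 1.511492.
  rho(1) = -0.037296 / 1.511492 = -0.0247.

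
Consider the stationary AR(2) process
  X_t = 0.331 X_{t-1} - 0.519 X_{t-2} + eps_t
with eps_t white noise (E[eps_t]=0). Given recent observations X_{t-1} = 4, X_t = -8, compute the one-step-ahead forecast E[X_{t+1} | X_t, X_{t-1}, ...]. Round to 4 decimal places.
E[X_{t+1} \mid \mathcal F_t] = -4.7240

For an AR(p) model X_t = c + sum_i phi_i X_{t-i} + eps_t, the
one-step-ahead conditional mean is
  E[X_{t+1} | X_t, ...] = c + sum_i phi_i X_{t+1-i}.
Substitute known values:
  E[X_{t+1} | ...] = (0.331) * (-8) + (-0.519) * (4)
                   = -4.7240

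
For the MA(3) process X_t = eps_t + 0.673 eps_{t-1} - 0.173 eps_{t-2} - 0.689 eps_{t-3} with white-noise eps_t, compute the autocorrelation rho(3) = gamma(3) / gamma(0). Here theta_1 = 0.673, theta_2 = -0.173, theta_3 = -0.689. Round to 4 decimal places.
\rho(3) = -0.3520

For an MA(q) process with theta_0 = 1, the autocovariance is
  gamma(k) = sigma^2 * sum_{i=0..q-k} theta_i * theta_{i+k},
and rho(k) = gamma(k) / gamma(0). Sigma^2 cancels.
  numerator   = (1)*(-0.689) = -0.689.
  denominator = (1)^2 + (0.673)^2 + (-0.173)^2 + (-0.689)^2 = 1.957579.
  rho(3) = -0.689 / 1.957579 = -0.3520.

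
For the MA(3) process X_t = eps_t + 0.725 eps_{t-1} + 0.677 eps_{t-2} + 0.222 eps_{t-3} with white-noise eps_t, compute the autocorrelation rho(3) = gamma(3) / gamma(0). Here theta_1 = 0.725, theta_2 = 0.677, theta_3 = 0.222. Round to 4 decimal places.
\rho(3) = 0.1092

For an MA(q) process with theta_0 = 1, the autocovariance is
  gamma(k) = sigma^2 * sum_{i=0..q-k} theta_i * theta_{i+k},
and rho(k) = gamma(k) / gamma(0). Sigma^2 cancels.
  numerator   = (1)*(0.222) = 0.222.
  denominator = (1)^2 + (0.725)^2 + (0.677)^2 + (0.222)^2 = 2.033238.
  rho(3) = 0.222 / 2.033238 = 0.1092.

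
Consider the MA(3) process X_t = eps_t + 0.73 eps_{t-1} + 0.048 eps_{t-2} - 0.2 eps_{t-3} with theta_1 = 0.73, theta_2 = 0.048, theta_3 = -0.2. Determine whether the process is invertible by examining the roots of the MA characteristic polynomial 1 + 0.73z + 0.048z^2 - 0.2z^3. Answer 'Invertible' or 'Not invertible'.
\text{Invertible}

The MA(q) characteristic polynomial is P(z) = 1 + 0.73z + 0.048z^2 - 0.2z^3.
Invertibility requires all roots to lie outside the unit circle, i.e. |z| > 1 for every root.
Degree 3: look for a simple real root z0 first, then factor out (1 - z/z0) and solve the remaining quadratic.
Testing z0 = 2.5: P(2.5) = 1 + (0.73)(2.5) + (0.048)(2.5)^2 + (-0.2)(2.5)^3
  = 1 + (1.825) + (0.3) + (-3.125) = 0.  So z_0 = 2.5 is a root, |z_0| = 2.5.
Divide out the factor (1 - 0.4 z) = (1 - z/z0) (since 1/z0 = 0.4):
  P(z) = (1 - 0.4 z)(1 + (1.13) z + (0.5) z^2)
  [check: z-coef 1.13 - (0.4) = 0.73; z^2-coef 0.5 - (0.4)(1.13) = 0.048; z^3-coef -(0.4)(0.5) = -0.2.]
Remaining roots from the quadratic factor 1 + (1.13) z + (0.5) z^2:
  Set 1 + (1.13) z + (0.5) z^2 = 0, i.e. a z^2 + b z + c = 0 with a = 0.5, b = 1.13, c = 1.
  Discriminant D = b^2 - 4ac = (1.13)^2 - 4*(0.5)*1 = 1.2769 - (2) = -0.7231.
  D < 0, so the roots are the complex-conjugate pair z = (-b +/- i sqrt(-D)) / (2a) = -1.13 +/- 0.8504i.
  For a conjugate pair |z|^2 = z * conj(z) = (product of roots) = c/a = 1/(0.5) = 2, so |z| = sqrt(2) = 1.4142 for both roots.
Moduli of all roots: 2.5000, 1.4142, 1.4142.
All moduli strictly greater than 1? Yes.
Verdict: Invertible.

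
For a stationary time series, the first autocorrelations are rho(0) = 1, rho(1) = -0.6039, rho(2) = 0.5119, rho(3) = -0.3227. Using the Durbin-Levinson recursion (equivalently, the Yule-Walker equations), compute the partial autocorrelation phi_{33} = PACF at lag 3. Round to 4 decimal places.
\phi_{33} = 0.0910

The PACF at lag k is phi_{kk}, the last component of the solution
to the Yule-Walker system G_k phi = r_k where
  (G_k)_{ij} = rho(|i - j|), (r_k)_i = rho(i), i,j = 1..k.
Equivalently, Durbin-Levinson gives phi_{kk} iteratively:
  phi_{11} = rho(1)
  phi_{kk} = [rho(k) - sum_{j=1..k-1} phi_{k-1,j} rho(k-j)]
            / [1 - sum_{j=1..k-1} phi_{k-1,j} rho(j)],
  phi_{k,j} = phi_{k-1,j} - phi_{kk} phi_{k-1,k-j},  j = 1..k-1.
Step k = 1:
  phi_11 = rho(1) = -0.6039.
Step k = 2:
  phi_22 = [rho(2) - phi_11 rho(1)] / [1 - phi_11 rho(1)] = [0.5119 - (-0.6039)(-0.6039)] / [1 - (-0.6039)(-0.6039)]
         = 0.14720479 / 0.63530479 = 0.231707.
  Update: phi_21 = phi_11 - phi_22 phi_11 = -0.6039 - (0.231707)(-0.6039) = -0.463972.
Step k = 3:
  phi_33 = [rho(3) - phi_21 rho(2) - phi_22 rho(1)] / [1 - phi_21 rho(1) - phi_22 rho(2)]
    numerator   = -0.3227 - (-0.463972)(0.5119) - (0.231707)(-0.6039) = 0.0547353
    denominator = 1 - (-0.463972)(-0.6039) - (0.231707)(0.5119) = 0.60119636
  phi_33 = 0.0547353 / 0.60119636 = 0.091.
Therefore phi_{33} = 0.0910.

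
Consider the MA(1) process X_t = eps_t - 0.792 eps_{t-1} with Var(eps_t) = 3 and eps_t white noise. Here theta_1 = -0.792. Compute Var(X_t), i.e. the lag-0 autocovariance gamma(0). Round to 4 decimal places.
\gamma(0) = 4.8818

For an MA(q) process X_t = eps_t + sum_i theta_i eps_{t-i} with
Var(eps_t) = sigma^2, the variance is
  gamma(0) = sigma^2 * (1 + sum_i theta_i^2).
  sum_i theta_i^2 = (-0.792)^2 = 0.627264.
  gamma(0) = 3 * (1 + 0.627264) = 3 * 1.627264 = 4.881792, which rounds to 4.8818.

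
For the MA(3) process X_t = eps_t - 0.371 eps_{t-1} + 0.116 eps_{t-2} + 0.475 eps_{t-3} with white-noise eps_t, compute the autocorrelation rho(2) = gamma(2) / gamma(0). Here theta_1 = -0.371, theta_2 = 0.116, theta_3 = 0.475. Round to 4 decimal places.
\rho(2) = -0.0437

For an MA(q) process with theta_0 = 1, the autocovariance is
  gamma(k) = sigma^2 * sum_{i=0..q-k} theta_i * theta_{i+k},
and rho(k) = gamma(k) / gamma(0). Sigma^2 cancels.
  numerator   = (1)*(0.116) + (-0.371)*(0.475) = -0.060225.
  denominator = (1)^2 + (-0.371)^2 + (0.116)^2 + (0.475)^2 = 1.376722.
  rho(2) = -0.060225 / 1.376722 = -0.0437.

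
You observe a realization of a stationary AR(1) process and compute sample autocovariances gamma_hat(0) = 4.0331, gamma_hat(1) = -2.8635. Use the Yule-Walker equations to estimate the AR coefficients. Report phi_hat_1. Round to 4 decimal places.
\hat\phi_{1} = -0.7100

The Yule-Walker equations for an AR(p) process read, in matrix form,
  Gamma_p phi = r_p,   with   (Gamma_p)_{ij} = gamma(|i - j|),
                       (r_p)_i = gamma(i),   i,j = 1..p.
Substitute the sample gammas (Toeplitz matrix and right-hand side of size 1):
  Gamma_p = [[4.0331]]
  r_p     = [-2.8635]
With p = 1 this is the single equation gamma(0) phi_1 = gamma(1):
  phi_hat_1 = gamma(1) / gamma(0) = -2.8635 / 4.0331 = -0.7100.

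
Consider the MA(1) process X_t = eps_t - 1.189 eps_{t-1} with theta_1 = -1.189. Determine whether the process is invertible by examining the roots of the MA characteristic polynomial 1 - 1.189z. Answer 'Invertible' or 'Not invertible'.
\text{Not invertible}

The MA(q) characteristic polynomial is P(z) = 1 - 1.189z.
Invertibility requires all roots to lie outside the unit circle, i.e. |z| > 1 for every root.
This is linear in z: 1 + (-1.189) z = 0  =>  z = -1/(-1.189) = 0.841043,  |z| = 0.841043.
Moduli of all roots: 0.8410.
All moduli strictly greater than 1? No.
Verdict: Not invertible.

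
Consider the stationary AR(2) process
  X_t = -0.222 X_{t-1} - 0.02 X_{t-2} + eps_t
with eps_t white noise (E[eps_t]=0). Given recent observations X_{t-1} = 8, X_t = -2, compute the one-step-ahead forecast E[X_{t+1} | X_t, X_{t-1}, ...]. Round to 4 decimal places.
E[X_{t+1} \mid \mathcal F_t] = 0.2840

For an AR(p) model X_t = c + sum_i phi_i X_{t-i} + eps_t, the
one-step-ahead conditional mean is
  E[X_{t+1} | X_t, ...] = c + sum_i phi_i X_{t+1-i}.
Substitute known values:
  E[X_{t+1} | ...] = (-0.222) * (-2) + (-0.02) * (8)
                   = 0.2840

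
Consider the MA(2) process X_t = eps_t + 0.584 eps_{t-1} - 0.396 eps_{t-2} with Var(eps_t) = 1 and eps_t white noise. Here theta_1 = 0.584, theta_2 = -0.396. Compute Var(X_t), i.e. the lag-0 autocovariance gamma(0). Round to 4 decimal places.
\gamma(0) = 1.4979

For an MA(q) process X_t = eps_t + sum_i theta_i eps_{t-i} with
Var(eps_t) = sigma^2, the variance is
  gamma(0) = sigma^2 * (1 + sum_i theta_i^2).
  sum_i theta_i^2 = (0.584)^2 + (-0.396)^2 = 0.341056 + 0.156816 = 0.497872.
  gamma(0) = 1 * (1 + 0.497872) = 1 * 1.497872 = 1.497872, which rounds to 1.4979.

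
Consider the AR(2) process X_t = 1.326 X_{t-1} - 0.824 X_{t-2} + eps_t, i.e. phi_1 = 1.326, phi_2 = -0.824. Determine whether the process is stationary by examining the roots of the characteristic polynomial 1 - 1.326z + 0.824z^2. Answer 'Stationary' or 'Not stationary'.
\text{Stationary}

The AR(p) characteristic polynomial is P(z) = 1 - 1.326z + 0.824z^2.
Stationarity requires all roots to lie outside the unit circle, i.e. |z| > 1 for every root.
Set 1 + (-1.326) z + (0.824) z^2 = 0, i.e. a z^2 + b z + c = 0 with a = 0.824, b = -1.326, c = 1.
Discriminant D = b^2 - 4ac = (-1.326)^2 - 4*(0.824)*1 = 1.758276 - (3.296) = -1.537724.
D < 0, so the roots are the complex-conjugate pair z = (-b +/- i sqrt(-D)) / (2a) = 0.8046 +/- 0.7525i.
For a conjugate pair |z|^2 = z * conj(z) = (product of roots) = c/a = 1/(0.824) = 1.213592, so |z| = sqrt(1.213592) = 1.1016 for both roots.
Moduli of all roots: 1.1016, 1.1016.
All moduli strictly greater than 1? Yes.
Verdict: Stationary.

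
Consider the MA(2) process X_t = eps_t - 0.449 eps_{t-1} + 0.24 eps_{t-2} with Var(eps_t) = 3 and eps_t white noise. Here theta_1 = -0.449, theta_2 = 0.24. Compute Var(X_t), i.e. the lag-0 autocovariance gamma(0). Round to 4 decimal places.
\gamma(0) = 3.7776

For an MA(q) process X_t = eps_t + sum_i theta_i eps_{t-i} with
Var(eps_t) = sigma^2, the variance is
  gamma(0) = sigma^2 * (1 + sum_i theta_i^2).
  sum_i theta_i^2 = (-0.449)^2 + (0.24)^2 = 0.201601 + 0.0576 = 0.259201.
  gamma(0) = 3 * (1 + 0.259201) = 3 * 1.259201 = 3.777603, which rounds to 3.7776.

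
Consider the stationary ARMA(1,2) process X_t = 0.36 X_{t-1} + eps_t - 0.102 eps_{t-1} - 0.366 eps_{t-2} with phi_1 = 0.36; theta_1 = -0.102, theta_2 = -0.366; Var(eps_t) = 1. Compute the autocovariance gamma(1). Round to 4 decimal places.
\gamma(1) = 0.2184

Multiply the model equation by X_{t-k} and take expectations. With theta_0 = psi_0 = 1 and psi_j the MA(infinity) weights, this gives
  gamma(k) - sum_i phi_i gamma(k-i) = c_k,
  c_k = sigma^2 * sum_{j=k..q} theta_j psi_{j-k}   (c_k = 0 for k > q),
using gamma(-m) = gamma(m).
psi-weights needed (psi_j = theta_j + sum_i phi_i psi_{j-i}):
  psi_1 = theta_1 + phi_1 = -0.102 + (0.36) = 0.258
  psi_2 = theta_2 + phi_1 psi_1 = -0.366 + (0.36)(0.258) = -0.27312
Right-hand sides:
  c_0 = sigma^2 (1 + theta_1 psi_1 + theta_2 psi_2) = 1 * (1 + (-0.102)(0.258) + (-0.366)(-0.27312)) = 1 * 1.073646 = 1.073646
  c_1 = sigma^2 (theta_1 + theta_2 psi_1) = 1 * (-0.102 + (-0.366)(0.258)) = -0.196428
  c_2 = sigma^2 theta_2 = 1 * (-0.366) = -0.366
Equations for k = 0 and k = 1 (AR order 1):
  gamma(0) = phi_1 gamma(1) + c_0
  gamma(1) = phi_1 gamma(0) + c_1
Substituting the second into the first: gamma(0) (1 - phi_1^2) = c_0 + phi_1 c_1, so
  gamma(0) = (c_0 + phi_1 c_1) / (1 - phi_1^2) = (1.073646 + (0.36)(-0.196428)) / (1 - (0.36)^2) = 1.002932 / 0.8704 = 1.152265.
  gamma(1) = phi_1 gamma(0) + c_1 = (0.36)(1.152265) + (-0.196428) = 0.218388.
Therefore gamma(1) = 0.2184 (to 4 decimal places).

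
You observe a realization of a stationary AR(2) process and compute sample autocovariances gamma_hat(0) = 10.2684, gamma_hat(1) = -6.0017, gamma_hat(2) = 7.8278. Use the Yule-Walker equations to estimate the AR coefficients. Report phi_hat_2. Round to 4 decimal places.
\hat\phi_{2} = 0.6390

The Yule-Walker equations for an AR(p) process read, in matrix form,
  Gamma_p phi = r_p,   with   (Gamma_p)_{ij} = gamma(|i - j|),
                       (r_p)_i = gamma(i),   i,j = 1..p.
Substitute the sample gammas (Toeplitz matrix and right-hand side of size 2):
  Gamma_p = [[10.2684, -6.0017], [-6.0017, 10.2684]]
  r_p     = [-6.0017, 7.8278]
Written out:
  10.2684 phi_1 - 6.0017 phi_2 = -6.0017
  -6.0017 phi_1 + 10.2684 phi_2 = 7.8278
Solve by Cramer's rule:
  det = gamma(0)^2 - gamma(1)^2 = (10.2684)^2 - (-6.0017)^2 = 105.44003856 - 36.02040289 = 69.41963567
  phi_hat_1 = [gamma(1) gamma(0) - gamma(1) gamma(2)] / det = [(-6.0017)(10.2684) - (-6.0017)(7.8278)] / 69.41963567 = -14.64774902 / 69.41963567 = -0.211
  phi_hat_2 = [gamma(0) gamma(2) - gamma(1)^2] / det = [(10.2684)(7.8278) - (-6.0017)^2] / 69.41963567 = 44.35857863 / 69.41963567 = 0.639
So phi_hat = [-0.2110, 0.6390].
Therefore phi_hat_2 = 0.6390.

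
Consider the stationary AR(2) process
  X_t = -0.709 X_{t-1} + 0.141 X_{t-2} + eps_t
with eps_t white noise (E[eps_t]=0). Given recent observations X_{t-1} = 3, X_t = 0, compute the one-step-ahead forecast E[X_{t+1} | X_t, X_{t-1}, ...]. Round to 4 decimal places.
E[X_{t+1} \mid \mathcal F_t] = 0.4230

For an AR(p) model X_t = c + sum_i phi_i X_{t-i} + eps_t, the
one-step-ahead conditional mean is
  E[X_{t+1} | X_t, ...] = c + sum_i phi_i X_{t+1-i}.
Substitute known values:
  E[X_{t+1} | ...] = (-0.709) * (0) + (0.141) * (3)
                   = 0.4230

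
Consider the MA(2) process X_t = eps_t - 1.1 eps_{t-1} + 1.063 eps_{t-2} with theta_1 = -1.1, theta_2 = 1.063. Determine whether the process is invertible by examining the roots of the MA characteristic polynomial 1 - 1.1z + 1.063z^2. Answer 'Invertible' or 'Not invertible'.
\text{Not invertible}

The MA(q) characteristic polynomial is P(z) = 1 - 1.1z + 1.063z^2.
Invertibility requires all roots to lie outside the unit circle, i.e. |z| > 1 for every root.
Set 1 + (-1.1) z + (1.063) z^2 = 0, i.e. a z^2 + b z + c = 0 with a = 1.063, b = -1.1, c = 1.
Discriminant D = b^2 - 4ac = (-1.1)^2 - 4*(1.063)*1 = 1.21 - (4.252) = -3.042.
D < 0, so the roots are the complex-conjugate pair z = (-b +/- i sqrt(-D)) / (2a) = 0.5174 +/- 0.8204i.
For a conjugate pair |z|^2 = z * conj(z) = (product of roots) = c/a = 1/(1.063) = 0.940734, so |z| = sqrt(0.940734) = 0.9699 for both roots.
Moduli of all roots: 0.9699, 0.9699.
All moduli strictly greater than 1? No.
Verdict: Not invertible.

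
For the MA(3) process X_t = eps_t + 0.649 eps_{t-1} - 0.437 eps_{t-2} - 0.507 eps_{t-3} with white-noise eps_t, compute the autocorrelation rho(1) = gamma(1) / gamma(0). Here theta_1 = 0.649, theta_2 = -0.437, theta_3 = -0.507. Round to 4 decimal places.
\rho(1) = 0.3140

For an MA(q) process with theta_0 = 1, the autocovariance is
  gamma(k) = sigma^2 * sum_{i=0..q-k} theta_i * theta_{i+k},
and rho(k) = gamma(k) / gamma(0). Sigma^2 cancels.
  numerator   = (1)*(0.649) + (0.649)*(-0.437) + (-0.437)*(-0.507) = 0.586946.
  denominator = (1)^2 + (0.649)^2 + (-0.437)^2 + (-0.507)^2 = 1.869219.
  rho(1) = 0.586946 / 1.869219 = 0.3140.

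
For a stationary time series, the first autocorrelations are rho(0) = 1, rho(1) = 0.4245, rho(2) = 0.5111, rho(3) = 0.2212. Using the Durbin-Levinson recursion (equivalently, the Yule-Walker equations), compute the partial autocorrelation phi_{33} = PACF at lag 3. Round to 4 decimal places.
\phi_{33} = -0.1159

The PACF at lag k is phi_{kk}, the last component of the solution
to the Yule-Walker system G_k phi = r_k where
  (G_k)_{ij} = rho(|i - j|), (r_k)_i = rho(i), i,j = 1..k.
Equivalently, Durbin-Levinson gives phi_{kk} iteratively:
  phi_{11} = rho(1)
  phi_{kk} = [rho(k) - sum_{j=1..k-1} phi_{k-1,j} rho(k-j)]
            / [1 - sum_{j=1..k-1} phi_{k-1,j} rho(j)],
  phi_{k,j} = phi_{k-1,j} - phi_{kk} phi_{k-1,k-j},  j = 1..k-1.
Step k = 1:
  phi_11 = rho(1) = 0.4245.
Step k = 2:
  phi_22 = [rho(2) - phi_11 rho(1)] / [1 - phi_11 rho(1)] = [0.5111 - (0.4245)(0.4245)] / [1 - (0.4245)(0.4245)]
         = 0.33089975 / 0.81979975 = 0.403635.
  Update: phi_21 = phi_11 - phi_22 phi_11 = 0.4245 - (0.403635)(0.4245) = 0.253157.
Step k = 3:
  phi_33 = [rho(3) - phi_21 rho(2) - phi_22 rho(1)] / [1 - phi_21 rho(1) - phi_22 rho(2)]
    numerator   = 0.2212 - (0.253157)(0.5111) - (0.403635)(0.4245) = -0.07953154
    denominator = 1 - (0.253157)(0.4245) - (0.403635)(0.5111) = 0.68623708
  phi_33 = -0.07953154 / 0.68623708 = -0.1159.
Therefore phi_{33} = -0.1159.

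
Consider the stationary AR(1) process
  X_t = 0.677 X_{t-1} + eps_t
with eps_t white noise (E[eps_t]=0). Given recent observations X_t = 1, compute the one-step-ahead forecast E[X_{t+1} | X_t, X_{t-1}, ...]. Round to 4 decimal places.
E[X_{t+1} \mid \mathcal F_t] = 0.6770

For an AR(p) model X_t = c + sum_i phi_i X_{t-i} + eps_t, the
one-step-ahead conditional mean is
  E[X_{t+1} | X_t, ...] = c + sum_i phi_i X_{t+1-i}.
Substitute known values:
  E[X_{t+1} | ...] = (0.677) * (1)
                   = 0.6770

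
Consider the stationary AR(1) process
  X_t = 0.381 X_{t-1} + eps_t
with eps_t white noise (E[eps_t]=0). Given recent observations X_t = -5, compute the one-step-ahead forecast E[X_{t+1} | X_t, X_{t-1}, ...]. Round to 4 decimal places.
E[X_{t+1} \mid \mathcal F_t] = -1.9050

For an AR(p) model X_t = c + sum_i phi_i X_{t-i} + eps_t, the
one-step-ahead conditional mean is
  E[X_{t+1} | X_t, ...] = c + sum_i phi_i X_{t+1-i}.
Substitute known values:
  E[X_{t+1} | ...] = (0.381) * (-5)
                   = -1.9050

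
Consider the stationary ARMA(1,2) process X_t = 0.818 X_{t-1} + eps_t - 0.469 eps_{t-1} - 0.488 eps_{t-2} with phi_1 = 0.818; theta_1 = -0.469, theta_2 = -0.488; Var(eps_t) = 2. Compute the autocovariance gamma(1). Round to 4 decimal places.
\gamma(1) = 0.7594

Multiply the model equation by X_{t-k} and take expectations. With theta_0 = psi_0 = 1 and psi_j the MA(infinity) weights, this gives
  gamma(k) - sum_i phi_i gamma(k-i) = c_k,
  c_k = sigma^2 * sum_{j=k..q} theta_j psi_{j-k}   (c_k = 0 for k > q),
using gamma(-m) = gamma(m).
psi-weights needed (psi_j = theta_j + sum_i phi_i psi_{j-i}):
  psi_1 = theta_1 + phi_1 = -0.469 + (0.818) = 0.349
  psi_2 = theta_2 + phi_1 psi_1 = -0.488 + (0.818)(0.349) = -0.202518
Right-hand sides:
  c_0 = sigma^2 (1 + theta_1 psi_1 + theta_2 psi_2) = 2 * (1 + (-0.469)(0.349) + (-0.488)(-0.202518)) = 2 * 0.935148 = 1.870296
  c_1 = sigma^2 (theta_1 + theta_2 psi_1) = 2 * (-0.469 + (-0.488)(0.349)) = -1.278624
  c_2 = sigma^2 theta_2 = 2 * (-0.488) = -0.976
Equations for k = 0 and k = 1 (AR order 1):
  gamma(0) = phi_1 gamma(1) + c_0
  gamma(1) = phi_1 gamma(0) + c_1
Substituting the second into the first: gamma(0) (1 - phi_1^2) = c_0 + phi_1 c_1, so
  gamma(0) = (c_0 + phi_1 c_1) / (1 - phi_1^2) = (1.870296 + (0.818)(-1.278624)) / (1 - (0.818)^2) = 0.824381 / 0.330876 = 2.491511.
  gamma(1) = phi_1 gamma(0) + c_1 = (0.818)(2.491511) + (-1.278624) = 0.759432.
Therefore gamma(1) = 0.7594 (to 4 decimal places).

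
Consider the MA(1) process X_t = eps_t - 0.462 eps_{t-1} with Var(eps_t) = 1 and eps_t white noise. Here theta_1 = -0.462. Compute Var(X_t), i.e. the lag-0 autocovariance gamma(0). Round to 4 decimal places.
\gamma(0) = 1.2134

For an MA(q) process X_t = eps_t + sum_i theta_i eps_{t-i} with
Var(eps_t) = sigma^2, the variance is
  gamma(0) = sigma^2 * (1 + sum_i theta_i^2).
  sum_i theta_i^2 = (-0.462)^2 = 0.213444.
  gamma(0) = 1 * (1 + 0.213444) = 1 * 1.213444 = 1.213444, which rounds to 1.2134.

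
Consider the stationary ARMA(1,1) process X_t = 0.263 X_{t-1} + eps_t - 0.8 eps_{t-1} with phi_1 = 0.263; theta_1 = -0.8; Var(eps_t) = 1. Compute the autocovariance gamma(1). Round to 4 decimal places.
\gamma(1) = -0.4555

Multiply the model equation by X_{t-k} and take expectations. With theta_0 = psi_0 = 1 and psi_j the MA(infinity) weights, this gives
  gamma(k) - sum_i phi_i gamma(k-i) = c_k,
  c_k = sigma^2 * sum_{j=k..q} theta_j psi_{j-k}   (c_k = 0 for k > q),
using gamma(-m) = gamma(m).
psi-weights needed (psi_j = theta_j + sum_i phi_i psi_{j-i}):
  psi_1 = theta_1 + phi_1 = -0.8 + (0.263) = -0.537
Right-hand sides:
  c_0 = sigma^2 (1 + theta_1 psi_1) = 1 * (1 + (-0.8)(-0.537)) = 1 * 1.4296 = 1.4296
  c_1 = sigma^2 theta_1 = 1 * (-0.8) = -0.8
  c_2 = 0
Equations for k = 0 and k = 1 (AR order 1):
  gamma(0) = phi_1 gamma(1) + c_0
  gamma(1) = phi_1 gamma(0) + c_1
Substituting the second into the first: gamma(0) (1 - phi_1^2) = c_0 + phi_1 c_1, so
  gamma(0) = (c_0 + phi_1 c_1) / (1 - phi_1^2) = (1.4296 + (0.263)(-0.8)) / (1 - (0.263)^2) = 1.2192 / 0.930831 = 1.309797.
  gamma(1) = phi_1 gamma(0) + c_1 = (0.263)(1.309797) + (-0.8) = -0.455523.
Therefore gamma(1) = -0.4555 (to 4 decimal places).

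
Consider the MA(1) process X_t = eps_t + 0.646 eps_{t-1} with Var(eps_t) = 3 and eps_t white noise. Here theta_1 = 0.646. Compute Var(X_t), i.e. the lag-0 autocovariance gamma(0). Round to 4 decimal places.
\gamma(0) = 4.2519

For an MA(q) process X_t = eps_t + sum_i theta_i eps_{t-i} with
Var(eps_t) = sigma^2, the variance is
  gamma(0) = sigma^2 * (1 + sum_i theta_i^2).
  sum_i theta_i^2 = (0.646)^2 = 0.417316.
  gamma(0) = 3 * (1 + 0.417316) = 3 * 1.417316 = 4.251948, which rounds to 4.2519.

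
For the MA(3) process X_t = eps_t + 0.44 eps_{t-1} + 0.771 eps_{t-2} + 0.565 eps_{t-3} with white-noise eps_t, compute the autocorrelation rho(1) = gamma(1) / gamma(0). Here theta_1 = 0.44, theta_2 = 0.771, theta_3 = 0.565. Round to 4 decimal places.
\rho(1) = 0.5765

For an MA(q) process with theta_0 = 1, the autocovariance is
  gamma(k) = sigma^2 * sum_{i=0..q-k} theta_i * theta_{i+k},
and rho(k) = gamma(k) / gamma(0). Sigma^2 cancels.
  numerator   = (1)*(0.44) + (0.44)*(0.771) + (0.771)*(0.565) = 1.214855.
  denominator = (1)^2 + (0.44)^2 + (0.771)^2 + (0.565)^2 = 2.107266.
  rho(1) = 1.214855 / 2.107266 = 0.5765.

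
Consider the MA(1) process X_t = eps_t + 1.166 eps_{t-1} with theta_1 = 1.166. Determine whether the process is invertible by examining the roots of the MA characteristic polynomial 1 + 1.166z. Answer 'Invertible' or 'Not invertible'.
\text{Not invertible}

The MA(q) characteristic polynomial is P(z) = 1 + 1.166z.
Invertibility requires all roots to lie outside the unit circle, i.e. |z| > 1 for every root.
This is linear in z: 1 + (1.166) z = 0  =>  z = -1/(1.166) = -0.857633,  |z| = 0.857633.
Moduli of all roots: 0.8576.
All moduli strictly greater than 1? No.
Verdict: Not invertible.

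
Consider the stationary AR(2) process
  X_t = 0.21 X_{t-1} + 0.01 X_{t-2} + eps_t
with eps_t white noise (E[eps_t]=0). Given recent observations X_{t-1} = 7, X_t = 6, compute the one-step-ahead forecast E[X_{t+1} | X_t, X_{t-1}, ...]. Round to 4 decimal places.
E[X_{t+1} \mid \mathcal F_t] = 1.3300

For an AR(p) model X_t = c + sum_i phi_i X_{t-i} + eps_t, the
one-step-ahead conditional mean is
  E[X_{t+1} | X_t, ...] = c + sum_i phi_i X_{t+1-i}.
Substitute known values:
  E[X_{t+1} | ...] = (0.21) * (6) + (0.01) * (7)
                   = 1.3300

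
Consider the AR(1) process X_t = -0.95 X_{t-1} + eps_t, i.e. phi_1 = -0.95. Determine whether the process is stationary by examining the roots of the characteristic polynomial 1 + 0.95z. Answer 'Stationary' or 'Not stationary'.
\text{Stationary}

The AR(p) characteristic polynomial is P(z) = 1 + 0.95z.
Stationarity requires all roots to lie outside the unit circle, i.e. |z| > 1 for every root.
This is linear in z: 1 + (0.95) z = 0  =>  z = -1/(0.95) = -1.052632,  |z| = 1.052632.
Moduli of all roots: 1.0526.
All moduli strictly greater than 1? Yes.
Verdict: Stationary.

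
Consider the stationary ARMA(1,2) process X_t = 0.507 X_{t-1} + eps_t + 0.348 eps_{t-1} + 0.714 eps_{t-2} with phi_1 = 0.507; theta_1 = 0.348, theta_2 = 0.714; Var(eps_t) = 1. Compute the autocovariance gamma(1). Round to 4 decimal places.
\gamma(1) = 2.7346

Multiply the model equation by X_{t-k} and take expectations. With theta_0 = psi_0 = 1 and psi_j the MA(infinity) weights, this gives
  gamma(k) - sum_i phi_i gamma(k-i) = c_k,
  c_k = sigma^2 * sum_{j=k..q} theta_j psi_{j-k}   (c_k = 0 for k > q),
using gamma(-m) = gamma(m).
psi-weights needed (psi_j = theta_j + sum_i phi_i psi_{j-i}):
  psi_1 = theta_1 + phi_1 = 0.348 + (0.507) = 0.855
  psi_2 = theta_2 + phi_1 psi_1 = 0.714 + (0.507)(0.855) = 1.147485
Right-hand sides:
  c_0 = sigma^2 (1 + theta_1 psi_1 + theta_2 psi_2) = 1 * (1 + (0.348)(0.855) + (0.714)(1.147485)) = 1 * 2.116844 = 2.116844
  c_1 = sigma^2 (theta_1 + theta_2 psi_1) = 1 * (0.348 + (0.714)(0.855)) = 0.95847
  c_2 = sigma^2 theta_2 = 1 * (0.714) = 0.714
Equations for k = 0 and k = 1 (AR order 1):
  gamma(0) = phi_1 gamma(1) + c_0
  gamma(1) = phi_1 gamma(0) + c_1
Substituting the second into the first: gamma(0) (1 - phi_1^2) = c_0 + phi_1 c_1, so
  gamma(0) = (c_0 + phi_1 c_1) / (1 - phi_1^2) = (2.116844 + (0.507)(0.95847)) / (1 - (0.507)^2) = 2.602789 / 0.742951 = 3.503311.
  gamma(1) = phi_1 gamma(0) + c_1 = (0.507)(3.503311) + (0.95847) = 2.734649.
Therefore gamma(1) = 2.7346 (to 4 decimal places).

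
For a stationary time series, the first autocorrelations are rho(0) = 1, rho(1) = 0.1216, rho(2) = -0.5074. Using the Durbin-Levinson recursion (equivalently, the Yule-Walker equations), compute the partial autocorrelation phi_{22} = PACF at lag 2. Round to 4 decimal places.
\phi_{22} = -0.5300

The PACF at lag k is phi_{kk}, the last component of the solution
to the Yule-Walker system G_k phi = r_k where
  (G_k)_{ij} = rho(|i - j|), (r_k)_i = rho(i), i,j = 1..k.
Equivalently, Durbin-Levinson gives phi_{kk} iteratively:
  phi_{11} = rho(1)
  phi_{kk} = [rho(k) - sum_{j=1..k-1} phi_{k-1,j} rho(k-j)]
            / [1 - sum_{j=1..k-1} phi_{k-1,j} rho(j)],
  phi_{k,j} = phi_{k-1,j} - phi_{kk} phi_{k-1,k-j},  j = 1..k-1.
Step k = 1:
  phi_11 = rho(1) = 0.1216.
Step k = 2:
  phi_22 = [rho(2) - phi_11 rho(1)] / [1 - phi_11 rho(1)] = [-0.5074 - (0.1216)(0.1216)] / [1 - (0.1216)(0.1216)]
         = -0.52218656 / 0.98521344 = -0.53.
Therefore phi_{22} = -0.5300.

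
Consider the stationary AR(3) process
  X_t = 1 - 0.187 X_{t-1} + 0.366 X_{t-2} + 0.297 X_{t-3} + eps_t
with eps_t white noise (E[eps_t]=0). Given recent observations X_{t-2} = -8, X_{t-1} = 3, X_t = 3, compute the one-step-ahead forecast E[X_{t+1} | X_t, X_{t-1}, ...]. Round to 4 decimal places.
E[X_{t+1} \mid \mathcal F_t] = -0.8390

For an AR(p) model X_t = c + sum_i phi_i X_{t-i} + eps_t, the
one-step-ahead conditional mean is
  E[X_{t+1} | X_t, ...] = c + sum_i phi_i X_{t+1-i}.
Substitute known values:
  E[X_{t+1} | ...] = 1 + (-0.187) * (3) + (0.366) * (3) + (0.297) * (-8)
                   = -0.8390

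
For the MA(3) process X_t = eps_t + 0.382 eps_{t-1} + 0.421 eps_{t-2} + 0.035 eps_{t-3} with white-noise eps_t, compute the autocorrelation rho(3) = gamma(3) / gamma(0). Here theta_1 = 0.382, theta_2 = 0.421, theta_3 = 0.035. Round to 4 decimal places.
\rho(3) = 0.0264

For an MA(q) process with theta_0 = 1, the autocovariance is
  gamma(k) = sigma^2 * sum_{i=0..q-k} theta_i * theta_{i+k},
and rho(k) = gamma(k) / gamma(0). Sigma^2 cancels.
  numerator   = (1)*(0.035) = 0.035.
  denominator = (1)^2 + (0.382)^2 + (0.421)^2 + (0.035)^2 = 1.32439.
  rho(3) = 0.035 / 1.32439 = 0.0264.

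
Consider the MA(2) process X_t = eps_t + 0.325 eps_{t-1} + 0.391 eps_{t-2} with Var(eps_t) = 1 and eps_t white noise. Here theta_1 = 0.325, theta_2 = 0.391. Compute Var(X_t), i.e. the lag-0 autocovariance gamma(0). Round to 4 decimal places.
\gamma(0) = 1.2585

For an MA(q) process X_t = eps_t + sum_i theta_i eps_{t-i} with
Var(eps_t) = sigma^2, the variance is
  gamma(0) = sigma^2 * (1 + sum_i theta_i^2).
  sum_i theta_i^2 = (0.325)^2 + (0.391)^2 = 0.105625 + 0.152881 = 0.258506.
  gamma(0) = 1 * (1 + 0.258506) = 1 * 1.258506 = 1.258506, which rounds to 1.2585.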